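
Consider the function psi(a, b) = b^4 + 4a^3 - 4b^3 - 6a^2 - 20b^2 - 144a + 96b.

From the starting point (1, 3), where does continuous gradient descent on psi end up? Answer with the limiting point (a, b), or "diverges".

psi is separable, so gradient descent decouples: a follows -∂psi/∂a, b follows -∂psi/∂b.
∂psi/∂a = 12(a - 4)(a + 3); at a=1 this is -144, so a increases.
∂psi/∂b = 4(b - 4)(b - 2)(b + 3); at b=3 this is -24, so b increases.
a converges to its nearest critical value 4 (a local min of the a-part); b converges to 4. The iterate converges to (4, 4).

(4, 4)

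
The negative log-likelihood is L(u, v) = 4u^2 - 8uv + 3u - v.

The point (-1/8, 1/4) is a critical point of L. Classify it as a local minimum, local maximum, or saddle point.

saddle point

The Hessian of L is constant: H = [[8, -8], [-8, 0]].
det(H) = 8·0 − (-8)² = -64.
Since det(H) < 0, H is indefinite and the critical point is a saddle point.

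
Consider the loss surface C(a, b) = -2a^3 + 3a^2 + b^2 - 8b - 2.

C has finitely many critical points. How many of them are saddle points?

C separates as a function of a plus a function of b, so ∇C=0 decouples.
∂C/∂a = -6a(a - 1) = 0 at a ∈ {0, 1}; ∂C/∂b = 2(b - 4) = 0 at b ∈ {4}.
The Hessian is diagonal: diag(C_aa, C_bb). Second derivatives: C_aa(0)=6, C_aa(1)=-6; C_bb(4)=2.
Saddle points occur where the two diagonal entries have opposite signs: (1, 4). Count: 1.

1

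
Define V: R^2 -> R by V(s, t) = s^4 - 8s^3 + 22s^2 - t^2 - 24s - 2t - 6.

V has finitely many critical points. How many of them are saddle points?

2

V separates as a function of s plus a function of t, so ∇V=0 decouples.
∂V/∂s = 4(s - 3)(s - 2)(s - 1) = 0 at s ∈ {1, 2, 3}; ∂V/∂t = -2(t + 1) = 0 at t ∈ {-1}.
The Hessian is diagonal: diag(V_ss, V_tt). Second derivatives: V_ss(1)=8, V_ss(2)=-4, V_ss(3)=8; V_tt(-1)=-2.
Saddle points occur where the two diagonal entries have opposite signs: (1, -1), (3, -1). Count: 2.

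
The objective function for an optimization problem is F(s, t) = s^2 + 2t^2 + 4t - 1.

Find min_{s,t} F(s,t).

F(s,t) separates as P(s) + Q(t) − 1, so its minimum is min P + min Q − 1.
P'(s) = 2s vanishes at s ∈ {0}; Q'(t) = 4(t + 1) vanishes at t ∈ {-1}.
Local minima of P (where P''>0): P(0)=0. Local minima of Q: Q(-1)=-2.
So the global minimum of F is P(0) + Q(-1) − 1 = 0 − 2 − 1 = -3, attained at (0, -1).

-3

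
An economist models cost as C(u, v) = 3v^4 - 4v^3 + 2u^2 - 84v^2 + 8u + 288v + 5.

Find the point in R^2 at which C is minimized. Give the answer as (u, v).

(-2, -4)

C(u,v) separates as P(u) + Q(v) + 5, so its minimum is min P + min Q + 5.
P'(u) = 4u + 8 vanishes at u ∈ {-2}; Q'(v) = 12(v - 3)(v - 2)(v + 4) vanishes at v ∈ {-4, 2, 3}.
Local minima of P (where P''>0): P(-2)=-8. Local minima of Q: Q(-4)=-1472, Q(3)=243.
So the global minimum of C is P(-2) + Q(-4) + 5 = -8 − 1472 + 5 = -1475, attained at (-2, -4).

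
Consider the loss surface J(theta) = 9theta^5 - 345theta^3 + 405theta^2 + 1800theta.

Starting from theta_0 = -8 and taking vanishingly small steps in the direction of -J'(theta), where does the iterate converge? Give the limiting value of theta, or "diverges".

J'(theta) = 45(theta - 4)(theta - 2)(theta + 1)(theta + 5), so J'(-8) = 113400.
Gradient descent moves in the -J' direction, i.e. theta is decreasing.
There is no critical point below theta=-8, and J' keeps the same sign, so the iterate runs off to −∞.

diverges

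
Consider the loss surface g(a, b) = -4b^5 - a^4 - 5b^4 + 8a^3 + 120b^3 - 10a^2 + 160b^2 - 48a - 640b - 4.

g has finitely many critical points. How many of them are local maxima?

4

g separates as a function of a plus a function of b, so ∇g=0 decouples.
∂g/∂a = -4(a - 4)(a - 3)(a + 1) = 0 at a ∈ {-1, 3, 4}; ∂g/∂b = -20(b - 4)(b - 1)(b + 2)(b + 4) = 0 at b ∈ {-4, -2, 1, 4}.
The Hessian is diagonal: diag(g_aa, g_bb). Second derivatives: g_aa(-1)=-80, g_aa(3)=16, g_aa(4)=-20; g_bb(-4)=1600, g_bb(-2)=-720, g_bb(1)=900, g_bb(4)=-2880.
Local maxima occur where both diagonal entries negative: (-1, -2), (-1, 4), (4, -2), (4, 4). Count: 4.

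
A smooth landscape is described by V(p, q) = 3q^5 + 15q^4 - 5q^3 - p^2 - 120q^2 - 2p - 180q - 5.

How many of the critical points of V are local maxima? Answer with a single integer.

V separates as a function of p plus a function of q, so ∇V=0 decouples.
∂V/∂p = -2(p + 1) = 0 at p ∈ {-1}; ∂V/∂q = 15(q - 2)(q + 1)(q + 2)(q + 3) = 0 at q ∈ {-3, -2, -1, 2}.
The Hessian is diagonal: diag(V_pp, V_qq). Second derivatives: V_pp(-1)=-2; V_qq(-3)=-150, V_qq(-2)=60, V_qq(-1)=-90, V_qq(2)=900.
Local maxima occur where both diagonal entries negative: (-1, -3), (-1, -1). Count: 2.

2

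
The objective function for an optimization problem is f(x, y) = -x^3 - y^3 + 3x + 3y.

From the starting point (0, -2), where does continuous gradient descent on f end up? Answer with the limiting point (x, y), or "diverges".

f is separable, so gradient descent decouples: x follows -∂f/∂x, y follows -∂f/∂y.
∂f/∂x = -3(x - 1)(x + 1); at x=0 this is 3, so x decreases.
∂f/∂y = -3(y - 1)(y + 1); at y=-2 this is -9, so y increases.
x converges to its nearest critical value -1 (a local min of the x-part); y converges to -1. The iterate converges to (-1, -1).

(-1, -1)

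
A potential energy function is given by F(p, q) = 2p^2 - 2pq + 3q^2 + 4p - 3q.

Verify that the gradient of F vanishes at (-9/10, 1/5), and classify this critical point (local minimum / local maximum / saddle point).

local minimum

∇F = (4p - 2q + 4, -2p + 6q - 3); substituting (-9/10, 1/5) gives ∇F = (0, 0), so (-9/10, 1/5) is indeed a critical point.
The Hessian of F is constant: H = [[4, -2], [-2, 6]].
det(H) = 4·6 − (-2)² = 20.
det(H) > 0 and tr(H) = 10 > 0, so H is positive definite and the point is a local minimum.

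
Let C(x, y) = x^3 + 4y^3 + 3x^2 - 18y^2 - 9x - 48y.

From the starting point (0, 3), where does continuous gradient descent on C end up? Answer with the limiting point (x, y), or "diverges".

(1, 4)

C is separable, so gradient descent decouples: x follows -∂C/∂x, y follows -∂C/∂y.
∂C/∂x = 3(x - 1)(x + 3); at x=0 this is -9, so x increases.
∂C/∂y = 12(y - 4)(y + 1); at y=3 this is -48, so y increases.
x converges to its nearest critical value 1 (a local min of the x-part); y converges to 4. The iterate converges to (1, 4).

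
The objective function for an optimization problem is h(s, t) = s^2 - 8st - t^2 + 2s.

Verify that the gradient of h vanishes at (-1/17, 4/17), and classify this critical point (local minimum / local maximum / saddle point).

saddle point

∇h = (2s - 8t + 2, -8s - 2t); substituting (-1/17, 4/17) gives ∇h = (0, 0), so (-1/17, 4/17) is indeed a critical point.
The Hessian of h is constant: H = [[2, -8], [-8, -2]].
det(H) = 2·(-2) − (-8)² = -68.
Since det(H) < 0, H is indefinite and the critical point is a saddle point.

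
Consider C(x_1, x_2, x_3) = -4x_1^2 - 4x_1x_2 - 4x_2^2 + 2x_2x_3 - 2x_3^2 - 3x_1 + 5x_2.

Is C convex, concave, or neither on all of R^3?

concave

C is quadratic, so its Hessian is the constant matrix H = [[-8, -4, 0], [-4, -8, 2], [0, 2, -4]].
Leading principal minors: -8, 48, -160.
Signs alternate −, +, − ⇒ H ≺ 0 ⇒ concave.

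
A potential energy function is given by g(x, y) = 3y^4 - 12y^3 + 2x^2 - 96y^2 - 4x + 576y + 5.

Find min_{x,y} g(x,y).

-2301

g(x,y) separates as P(x) + Q(y) + 5, so its minimum is min P + min Q + 5.
P'(x) = 4x - 4 vanishes at x ∈ {1}; Q'(y) = 12(y - 4)(y - 3)(y + 4) vanishes at y ∈ {-4, 3, 4}.
Local minima of P (where P''>0): P(1)=-2. Local minima of Q: Q(-4)=-2304, Q(4)=768.
So the global minimum of g is P(1) + Q(-4) + 5 = -2 − 2304 + 5 = -2301, attained at (1, -4).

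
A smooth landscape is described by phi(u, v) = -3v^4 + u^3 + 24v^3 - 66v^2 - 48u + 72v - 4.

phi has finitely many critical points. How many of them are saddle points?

phi separates as a function of u plus a function of v, so ∇phi=0 decouples.
∂phi/∂u = 3(u - 4)(u + 4) = 0 at u ∈ {-4, 4}; ∂phi/∂v = -12(v - 3)(v - 2)(v - 1) = 0 at v ∈ {1, 2, 3}.
The Hessian is diagonal: diag(phi_uu, phi_vv). Second derivatives: phi_uu(-4)=-24, phi_uu(4)=24; phi_vv(1)=-24, phi_vv(2)=12, phi_vv(3)=-24.
Saddle points occur where the two diagonal entries have opposite signs: (-4, 2), (4, 1), (4, 3). Count: 3.

3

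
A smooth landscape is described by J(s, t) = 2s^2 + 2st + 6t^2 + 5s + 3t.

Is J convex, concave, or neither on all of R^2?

J is quadratic, so its Hessian is the constant matrix H = [[4, 2], [2, 12]].
det(H) = 44, tr(H) = 16.
det(H) > 0 and tr(H) > 0, so H is positive definite everywhere: convex.

convex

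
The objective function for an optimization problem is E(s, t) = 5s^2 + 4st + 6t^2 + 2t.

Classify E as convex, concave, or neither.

E is quadratic, so its Hessian is the constant matrix H = [[10, 4], [4, 12]].
det(H) = 104, tr(H) = 22.
det(H) > 0 and tr(H) > 0, so H is positive definite everywhere: convex.

convex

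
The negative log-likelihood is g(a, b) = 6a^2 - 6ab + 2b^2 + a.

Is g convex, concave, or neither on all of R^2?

convex

g is quadratic, so its Hessian is the constant matrix H = [[12, -6], [-6, 4]].
det(H) = 12, tr(H) = 16.
det(H) > 0 and tr(H) > 0, so H is positive definite everywhere: convex.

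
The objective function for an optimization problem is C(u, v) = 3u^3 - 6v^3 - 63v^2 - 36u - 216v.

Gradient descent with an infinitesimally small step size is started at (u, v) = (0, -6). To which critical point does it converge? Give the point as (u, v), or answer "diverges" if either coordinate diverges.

C is separable, so gradient descent decouples: u follows -∂C/∂u, v follows -∂C/∂v.
∂C/∂u = 9(u - 2)(u + 2); at u=0 this is -36, so u increases.
∂C/∂v = -18(v + 3)(v + 4); at v=-6 this is -108, so v increases.
u converges to its nearest critical value 2 (a local min of the u-part); v converges to -4. The iterate converges to (2, -4).

(2, -4)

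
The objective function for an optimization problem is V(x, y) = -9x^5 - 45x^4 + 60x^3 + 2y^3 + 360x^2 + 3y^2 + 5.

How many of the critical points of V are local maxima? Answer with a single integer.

V separates as a function of x plus a function of y, so ∇V=0 decouples.
∂V/∂x = -45x(x - 2)(x + 2)(x + 4) = 0 at x ∈ {-4, -2, 0, 2}; ∂V/∂y = 6y(y + 1) = 0 at y ∈ {-1, 0}.
The Hessian is diagonal: diag(V_xx, V_yy). Second derivatives: V_xx(-4)=2160, V_xx(-2)=-720, V_xx(0)=720, V_xx(2)=-2160; V_yy(-1)=-6, V_yy(0)=6.
Local maxima occur where both diagonal entries negative: (-2, -1), (2, -1). Count: 2.

2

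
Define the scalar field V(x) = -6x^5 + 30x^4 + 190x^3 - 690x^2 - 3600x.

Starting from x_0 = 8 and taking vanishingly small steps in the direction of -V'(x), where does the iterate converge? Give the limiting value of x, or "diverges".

diverges

V'(x) = -30(x - 5)(x - 4)(x + 2)(x + 3), so V'(8) = -39600.
Gradient descent moves in the -V' direction, i.e. x is increasing.
There is no critical point above x=8, and V' keeps the same sign, so the iterate runs off to +∞.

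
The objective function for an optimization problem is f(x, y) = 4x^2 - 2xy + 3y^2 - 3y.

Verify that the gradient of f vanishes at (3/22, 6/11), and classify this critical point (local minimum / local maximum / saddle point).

local minimum

∇f = (8x - 2y, -2x + 6y - 3); substituting (3/22, 6/11) gives ∇f = (0, 0), so (3/22, 6/11) is indeed a critical point.
The Hessian of f is constant: H = [[8, -2], [-2, 6]].
det(H) = 8·6 − (-2)² = 44.
det(H) > 0 and tr(H) = 14 > 0, so H is positive definite and the point is a local minimum.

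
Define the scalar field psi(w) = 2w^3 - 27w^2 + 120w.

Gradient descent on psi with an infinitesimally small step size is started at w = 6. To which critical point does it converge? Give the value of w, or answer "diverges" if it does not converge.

5

psi'(w) = 6(w - 5)(w - 4), so psi'(6) = 12.
Gradient descent moves in the -psi' direction, i.e. w is decreasing.
The nearest critical point in that direction is w = 5, where psi'' = 6 > 0 (a local minimum). The iterate converges there.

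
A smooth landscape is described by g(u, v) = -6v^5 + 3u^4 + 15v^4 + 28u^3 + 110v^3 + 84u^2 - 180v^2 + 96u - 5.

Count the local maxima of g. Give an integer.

g separates as a function of u plus a function of v, so ∇g=0 decouples.
∂g/∂u = 12(u + 1)(u + 2)(u + 4) = 0 at u ∈ {-4, -2, -1}; ∂g/∂v = -30v(v - 4)(v - 1)(v + 3) = 0 at v ∈ {-3, 0, 1, 4}.
The Hessian is diagonal: diag(g_uu, g_vv). Second derivatives: g_uu(-4)=72, g_uu(-2)=-24, g_uu(-1)=36; g_vv(-3)=2520, g_vv(0)=-360, g_vv(1)=360, g_vv(4)=-2520.
Local maxima occur where both diagonal entries negative: (-2, 0), (-2, 4). Count: 2.

2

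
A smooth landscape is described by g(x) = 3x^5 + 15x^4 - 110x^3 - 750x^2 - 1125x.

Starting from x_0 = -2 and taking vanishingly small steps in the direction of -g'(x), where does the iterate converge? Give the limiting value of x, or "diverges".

g'(x) = 15(x - 5)(x + 1)(x + 3)(x + 5), so g'(-2) = 315.
Gradient descent moves in the -g' direction, i.e. x is decreasing.
The nearest critical point in that direction is x = -3, where g'' = 480 > 0 (a local minimum). The iterate converges there.

-3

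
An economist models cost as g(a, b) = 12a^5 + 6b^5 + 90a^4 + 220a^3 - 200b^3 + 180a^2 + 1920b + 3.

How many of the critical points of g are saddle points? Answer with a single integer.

g separates as a function of a plus a function of b, so ∇g=0 decouples.
∂g/∂a = 60a(a + 1)(a + 2)(a + 3) = 0 at a ∈ {-3, -2, -1, 0}; ∂g/∂b = 30(b - 4)(b - 2)(b + 2)(b + 4) = 0 at b ∈ {-4, -2, 2, 4}.
The Hessian is diagonal: diag(g_aa, g_bb). Second derivatives: g_aa(-3)=-360, g_aa(-2)=120, g_aa(-1)=-120, g_aa(0)=360; g_bb(-4)=-2880, g_bb(-2)=1440, g_bb(2)=-1440, g_bb(4)=2880.
Saddle points occur where the two diagonal entries have opposite signs: (-3, -2), (-3, 4), (-2, -4), (-2, 2), (-1, -2), (-1, 4), (0, -4), (0, 2). Count: 8.

8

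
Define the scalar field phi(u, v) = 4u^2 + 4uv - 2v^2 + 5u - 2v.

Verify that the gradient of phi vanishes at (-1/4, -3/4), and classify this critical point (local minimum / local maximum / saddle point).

∇phi = (8u + 4v + 5, 4u - 4v - 2); substituting (-1/4, -3/4) gives ∇phi = (0, 0), so (-1/4, -3/4) is indeed a critical point.
The Hessian of phi is constant: H = [[8, 4], [4, -4]].
det(H) = 8·(-4) − 4² = -48.
Since det(H) < 0, H is indefinite and the critical point is a saddle point.

saddle point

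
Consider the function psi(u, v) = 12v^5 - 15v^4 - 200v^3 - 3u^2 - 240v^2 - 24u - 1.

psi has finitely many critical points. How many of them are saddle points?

psi separates as a function of u plus a function of v, so ∇psi=0 decouples.
∂psi/∂u = -6(u + 4) = 0 at u ∈ {-4}; ∂psi/∂v = 60v(v - 4)(v + 1)(v + 2) = 0 at v ∈ {-2, -1, 0, 4}.
The Hessian is diagonal: diag(psi_uu, psi_vv). Second derivatives: psi_uu(-4)=-6; psi_vv(-2)=-720, psi_vv(-1)=300, psi_vv(0)=-480, psi_vv(4)=7200.
Saddle points occur where the two diagonal entries have opposite signs: (-4, -1), (-4, 4). Count: 2.

2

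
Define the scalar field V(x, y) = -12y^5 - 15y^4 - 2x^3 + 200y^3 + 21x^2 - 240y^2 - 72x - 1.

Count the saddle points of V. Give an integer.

4

V separates as a function of x plus a function of y, so ∇V=0 decouples.
∂V/∂x = -6(x - 4)(x - 3) = 0 at x ∈ {3, 4}; ∂V/∂y = -60y(y - 2)(y - 1)(y + 4) = 0 at y ∈ {-4, 0, 1, 2}.
The Hessian is diagonal: diag(V_xx, V_yy). Second derivatives: V_xx(3)=6, V_xx(4)=-6; V_yy(-4)=7200, V_yy(0)=-480, V_yy(1)=300, V_yy(2)=-720.
Saddle points occur where the two diagonal entries have opposite signs: (3, 0), (3, 2), (4, -4), (4, 1). Count: 4.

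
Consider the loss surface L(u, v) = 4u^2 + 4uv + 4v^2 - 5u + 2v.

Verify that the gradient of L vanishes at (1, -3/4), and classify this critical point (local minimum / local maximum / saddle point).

local minimum

∇L = (8u + 4v - 5, 4u + 8v + 2); substituting (1, -3/4) gives ∇L = (0, 0), so (1, -3/4) is indeed a critical point.
The Hessian of L is constant: H = [[8, 4], [4, 8]].
det(H) = 8·8 − 4² = 48.
det(H) > 0 and tr(H) = 16 > 0, so H is positive definite and the point is a local minimum.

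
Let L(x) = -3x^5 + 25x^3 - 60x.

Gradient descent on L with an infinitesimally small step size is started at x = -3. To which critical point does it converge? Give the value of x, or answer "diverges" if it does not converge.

L'(x) = -15(x - 2)(x - 1)(x + 1)(x + 2), so L'(-3) = -600.
Gradient descent moves in the -L' direction, i.e. x is increasing.
The nearest critical point in that direction is x = -2, where L'' = 180 > 0 (a local minimum). The iterate converges there.

-2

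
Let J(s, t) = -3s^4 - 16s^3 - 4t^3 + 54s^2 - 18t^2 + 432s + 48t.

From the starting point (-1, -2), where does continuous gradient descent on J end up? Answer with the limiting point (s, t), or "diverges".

(-3, -4)

J is separable, so gradient descent decouples: s follows -∂J/∂s, t follows -∂J/∂t.
∂J/∂s = -12(s - 3)(s + 3)(s + 4); at s=-1 this is 288, so s decreases.
∂J/∂t = -12(t - 1)(t + 4); at t=-2 this is 72, so t decreases.
s converges to its nearest critical value -3 (a local min of the s-part); t converges to -4. The iterate converges to (-3, -4).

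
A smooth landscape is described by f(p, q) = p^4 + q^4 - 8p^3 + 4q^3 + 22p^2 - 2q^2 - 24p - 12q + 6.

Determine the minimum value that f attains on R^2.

f(p,q) separates as A(p) + B(q) + 6, so its minimum is min A + min B + 6.
A'(p) = 4(p - 3)(p - 2)(p - 1) vanishes at p ∈ {1, 2, 3}; B'(q) = 4(q - 1)(q + 1)(q + 3) vanishes at q ∈ {-3, -1, 1}.
Local minima of A (where A''>0): A(1)=-9, A(3)=-9. Local minima of B: B(-3)=-9, B(1)=-9.
So the global minimum of f is A(1) + B(-3) + 6 = -9 − 9 + 6 = -12, attained at (1, -3).

-12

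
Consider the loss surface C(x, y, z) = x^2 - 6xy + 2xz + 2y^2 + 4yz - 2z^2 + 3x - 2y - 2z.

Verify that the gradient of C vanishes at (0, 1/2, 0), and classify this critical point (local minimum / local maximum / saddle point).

∇C = (2x - 6y + 2z + 3, -6x + 4y + 4z - 2, 2x + 4y - 4z - 2); substituting (0, 1/2, 0) gives ∇C = (0, 0, 0), so (0, 1/2, 0) is indeed a critical point.
The Hessian is constant: H = [[2, -6, 2], [-6, 4, 4], [2, 4, -4]].
Leading principal minors: Δ₁ = 2, Δ₂ = -28, Δ₃ = -32.
The minors fit neither the all-positive nor the alternating-sign pattern, so H is indefinite: a saddle point.

saddle point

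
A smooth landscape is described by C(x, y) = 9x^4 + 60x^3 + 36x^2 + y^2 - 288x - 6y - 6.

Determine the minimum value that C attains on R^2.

C(x,y) separates as P(x) + Q(y) − 6, so its minimum is min P + min Q − 6.
P'(x) = 36(x - 1)(x + 2)(x + 4) vanishes at x ∈ {-4, -2, 1}; Q'(y) = 2y - 6 vanishes at y ∈ {3}.
Local minima of P (where P''>0): P(-4)=192, P(1)=-183. Local minima of Q: Q(3)=-9.
So the global minimum of C is P(1) + Q(3) − 6 = -183 − 9 − 6 = -198, attained at (1, 3).

-198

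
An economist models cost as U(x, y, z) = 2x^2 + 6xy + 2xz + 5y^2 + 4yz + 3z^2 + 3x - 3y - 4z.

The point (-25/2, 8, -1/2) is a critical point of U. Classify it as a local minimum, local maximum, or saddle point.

local minimum

The Hessian is constant: H = [[4, 6, 2], [6, 10, 4], [2, 4, 6]].
Leading principal minors: Δ₁ = 4, Δ₂ = 4, Δ₃ = 16.
All leading minors are positive, so H is positive definite: a local minimum.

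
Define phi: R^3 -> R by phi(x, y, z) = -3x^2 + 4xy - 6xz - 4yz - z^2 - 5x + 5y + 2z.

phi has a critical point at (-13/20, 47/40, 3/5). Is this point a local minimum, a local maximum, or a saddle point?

The Hessian is constant: H = [[-6, 4, -6], [4, 0, -4], [-6, -4, -2]].
Leading principal minors: Δ₁ = -6, Δ₂ = -16, Δ₃ = 320.
The minors fit neither the all-positive nor the alternating-sign pattern, so H is indefinite: a saddle point.

saddle point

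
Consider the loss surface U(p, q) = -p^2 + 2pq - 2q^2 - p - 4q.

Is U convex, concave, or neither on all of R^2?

U is quadratic, so its Hessian is the constant matrix H = [[-2, 2], [2, -4]].
det(H) = 4, tr(H) = -6.
det(H) > 0 and tr(H) < 0, so H is negative definite everywhere: concave.

concave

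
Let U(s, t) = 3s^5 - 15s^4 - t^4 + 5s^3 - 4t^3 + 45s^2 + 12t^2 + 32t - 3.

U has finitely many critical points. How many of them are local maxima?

U separates as a function of s plus a function of t, so ∇U=0 decouples.
∂U/∂s = 15s(s - 3)(s - 2)(s + 1) = 0 at s ∈ {-1, 0, 2, 3}; ∂U/∂t = -4(t - 2)(t + 1)(t + 4) = 0 at t ∈ {-4, -1, 2}.
The Hessian is diagonal: diag(U_ss, U_tt). Second derivatives: U_ss(-1)=-180, U_ss(0)=90, U_ss(2)=-90, U_ss(3)=180; U_tt(-4)=-72, U_tt(-1)=36, U_tt(2)=-72.
Local maxima occur where both diagonal entries negative: (-1, -4), (-1, 2), (2, -4), (2, 2). Count: 4.

4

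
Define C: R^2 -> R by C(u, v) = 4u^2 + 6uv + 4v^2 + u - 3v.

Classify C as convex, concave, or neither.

C is quadratic, so its Hessian is the constant matrix H = [[8, 6], [6, 8]].
det(H) = 28, tr(H) = 16.
det(H) > 0 and tr(H) > 0, so H is positive definite everywhere: convex.

convex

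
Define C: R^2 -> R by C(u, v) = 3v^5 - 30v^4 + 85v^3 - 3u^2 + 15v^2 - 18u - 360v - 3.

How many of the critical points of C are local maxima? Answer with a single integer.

C separates as a function of u plus a function of v, so ∇C=0 decouples.
∂C/∂u = -6(u + 3) = 0 at u ∈ {-3}; ∂C/∂v = 15(v - 4)(v - 3)(v - 2)(v + 1) = 0 at v ∈ {-1, 2, 3, 4}.
The Hessian is diagonal: diag(C_uu, C_vv). Second derivatives: C_uu(-3)=-6; C_vv(-1)=-900, C_vv(2)=90, C_vv(3)=-60, C_vv(4)=150.
Local maxima occur where both diagonal entries negative: (-3, -1), (-3, 3). Count: 2.

2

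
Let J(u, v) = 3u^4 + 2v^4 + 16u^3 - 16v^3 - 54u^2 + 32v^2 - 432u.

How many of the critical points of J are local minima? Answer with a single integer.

4

J separates as a function of u plus a function of v, so ∇J=0 decouples.
∂J/∂u = 12(u - 3)(u + 3)(u + 4) = 0 at u ∈ {-4, -3, 3}; ∂J/∂v = 8v(v - 4)(v - 2) = 0 at v ∈ {0, 2, 4}.
The Hessian is diagonal: diag(J_uu, J_vv). Second derivatives: J_uu(-4)=84, J_uu(-3)=-72, J_uu(3)=504; J_vv(0)=64, J_vv(2)=-32, J_vv(4)=64.
Local minima occur where both diagonal entries positive: (-4, 0), (-4, 4), (3, 0), (3, 4). Count: 4.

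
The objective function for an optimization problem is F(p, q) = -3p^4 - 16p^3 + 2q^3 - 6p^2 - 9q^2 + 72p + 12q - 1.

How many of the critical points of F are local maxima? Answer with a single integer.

2

F separates as a function of p plus a function of q, so ∇F=0 decouples.
∂F/∂p = -12(p - 1)(p + 2)(p + 3) = 0 at p ∈ {-3, -2, 1}; ∂F/∂q = 6(q - 2)(q - 1) = 0 at q ∈ {1, 2}.
The Hessian is diagonal: diag(F_pp, F_qq). Second derivatives: F_pp(-3)=-48, F_pp(-2)=36, F_pp(1)=-144; F_qq(1)=-6, F_qq(2)=6.
Local maxima occur where both diagonal entries negative: (-3, 1), (1, 1). Count: 2.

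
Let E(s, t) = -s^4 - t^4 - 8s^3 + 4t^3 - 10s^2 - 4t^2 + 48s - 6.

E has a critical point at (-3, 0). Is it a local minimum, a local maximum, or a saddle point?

saddle point

The mixed partial ∂²E/∂s∂t is 0, so the Hessian at any point is diag(E_ss, E_tt) = diag(-4(3s^2 + 12s + 5), 4(-3t^2 + 6t - 2)).
At (-3, 0): H = diag(16, -8).
The eigenvalues have opposite signs, so H is indefinite: a saddle point.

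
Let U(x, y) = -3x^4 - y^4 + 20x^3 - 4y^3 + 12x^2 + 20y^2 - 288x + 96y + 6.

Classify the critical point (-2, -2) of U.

The mixed partial ∂²U/∂x∂y is 0, so the Hessian at any point is diag(U_xx, U_yy) = diag(12(-3x^2 + 10x + 2), 4(-3y^2 - 6y + 10)).
At (-2, -2): H = diag(-360, 40).
The eigenvalues have opposite signs, so H is indefinite: a saddle point.

saddle point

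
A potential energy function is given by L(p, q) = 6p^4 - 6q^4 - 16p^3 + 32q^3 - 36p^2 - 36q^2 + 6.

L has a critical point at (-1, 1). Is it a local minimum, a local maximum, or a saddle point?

local minimum

The mixed partial ∂²L/∂p∂q is 0, so the Hessian at any point is diag(L_pp, L_qq) = diag(24(3p^2 - 4p - 3), 24(-3q^2 + 8q - 3)).
At (-1, 1): H = diag(96, 48).
Both eigenvalues are positive, so H is positive definite: a local minimum.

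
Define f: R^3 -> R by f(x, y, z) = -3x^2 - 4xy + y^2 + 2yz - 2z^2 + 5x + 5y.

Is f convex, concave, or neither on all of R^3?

neither

f is quadratic, so its Hessian is the constant matrix H = [[-6, -4, 0], [-4, 2, 2], [0, 2, -4]].
Leading principal minors: -6, -28, 136.
Neither pattern holds ⇒ H is indefinite ⇒ neither convex nor concave.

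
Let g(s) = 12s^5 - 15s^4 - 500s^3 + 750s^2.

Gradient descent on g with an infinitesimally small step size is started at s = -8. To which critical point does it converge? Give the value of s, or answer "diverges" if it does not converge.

diverges

g'(s) = 60s(s - 5)(s - 1)(s + 5), so g'(-8) = 168480.
Gradient descent moves in the -g' direction, i.e. s is decreasing.
There is no critical point below s=-8, and g' keeps the same sign, so the iterate runs off to −∞.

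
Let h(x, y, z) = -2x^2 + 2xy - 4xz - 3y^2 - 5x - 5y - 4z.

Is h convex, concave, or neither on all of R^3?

neither

h is quadratic, so its Hessian is the constant matrix H = [[-4, 2, -4], [2, -6, 0], [-4, 0, 0]].
Leading principal minors: -4, 20, 96.
Neither pattern holds ⇒ H is indefinite ⇒ neither convex nor concave.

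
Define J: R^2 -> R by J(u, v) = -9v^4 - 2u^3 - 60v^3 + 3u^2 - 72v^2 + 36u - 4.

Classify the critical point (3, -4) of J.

local maximum

The mixed partial ∂²J/∂u∂v is 0, so the Hessian at any point is diag(J_uu, J_vv) = diag(6(-2u + 1), -36(3v^2 + 10v + 4)).
At (3, -4): H = diag(-30, -432).
Both eigenvalues are negative, so H is negative definite: a local maximum.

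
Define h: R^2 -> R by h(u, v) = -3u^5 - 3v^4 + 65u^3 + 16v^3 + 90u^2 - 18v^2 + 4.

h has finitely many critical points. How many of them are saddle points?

6

h separates as a function of u plus a function of v, so ∇h=0 decouples.
∂h/∂u = -15u(u - 4)(u + 1)(u + 3) = 0 at u ∈ {-3, -1, 0, 4}; ∂h/∂v = -12v(v - 3)(v - 1) = 0 at v ∈ {0, 1, 3}.
The Hessian is diagonal: diag(h_uu, h_vv). Second derivatives: h_uu(-3)=630, h_uu(-1)=-150, h_uu(0)=180, h_uu(4)=-2100; h_vv(0)=-36, h_vv(1)=24, h_vv(3)=-72.
Saddle points occur where the two diagonal entries have opposite signs: (-3, 0), (-3, 3), (-1, 1), (0, 0), (0, 3), (4, 1). Count: 6.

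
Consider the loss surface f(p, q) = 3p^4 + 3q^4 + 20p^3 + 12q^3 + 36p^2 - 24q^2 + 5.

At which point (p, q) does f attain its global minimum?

(0, -4)

f(p,q) separates as A(p) + B(q) + 5, so its minimum is min A + min B + 5.
A'(p) = 12p(p + 2)(p + 3) vanishes at p ∈ {-3, -2, 0}; B'(q) = 12q(q - 1)(q + 4) vanishes at q ∈ {-4, 0, 1}.
Local minima of A (where A''>0): A(-3)=27, A(0)=0. Local minima of B: B(-4)=-384, B(1)=-9.
So the global minimum of f is A(0) + B(-4) + 5 = 0 − 384 + 5 = -379, attained at (0, -4).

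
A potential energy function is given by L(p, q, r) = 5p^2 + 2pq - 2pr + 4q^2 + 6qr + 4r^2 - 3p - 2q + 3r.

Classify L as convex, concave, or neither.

convex

L is quadratic, so its Hessian is the constant matrix H = [[10, 2, -2], [2, 8, 6], [-2, 6, 8]].
Leading principal minors: 10, 76, 168.
All positive ⇒ H ≻ 0 ⇒ convex.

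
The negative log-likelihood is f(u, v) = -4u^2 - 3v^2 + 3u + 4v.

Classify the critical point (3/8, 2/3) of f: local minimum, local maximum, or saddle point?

The Hessian of f is constant: H = [[-8, 0], [0, -6]].
det(H) = (-8)·(-6) − 0² = 48.
det(H) > 0 and tr(H) = -14 < 0, so H is negative definite and the point is a local maximum.

local maximum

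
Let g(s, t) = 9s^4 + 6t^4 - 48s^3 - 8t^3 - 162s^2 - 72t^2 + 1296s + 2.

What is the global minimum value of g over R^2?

-3697

g(s,t) separates as P(s) + Q(t) + 2, so its minimum is min P + min Q + 2.
P'(s) = 36(s - 4)(s - 3)(s + 3) vanishes at s ∈ {-3, 3, 4}; Q'(t) = 24t(t - 3)(t + 2) vanishes at t ∈ {-2, 0, 3}.
Local minima of P (where P''>0): P(-3)=-3321, P(4)=1824. Local minima of Q: Q(-2)=-128, Q(3)=-378.
So the global minimum of g is P(-3) + Q(3) + 2 = -3321 − 378 + 2 = -3697, attained at (-3, 3).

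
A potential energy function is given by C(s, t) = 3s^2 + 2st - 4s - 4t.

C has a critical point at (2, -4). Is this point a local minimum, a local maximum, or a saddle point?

The Hessian of C is constant: H = [[6, 2], [2, 0]].
det(H) = 6·0 − 2² = -4.
Since det(H) < 0, H is indefinite and the critical point is a saddle point.

saddle point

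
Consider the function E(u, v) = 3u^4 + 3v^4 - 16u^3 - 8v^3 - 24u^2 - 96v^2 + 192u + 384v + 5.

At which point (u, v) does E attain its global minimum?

E(u,v) separates as P(u) + Q(v) + 5, so its minimum is min P + min Q + 5.
P'(u) = 12(u - 4)(u - 2)(u + 2) vanishes at u ∈ {-2, 2, 4}; Q'(v) = 12(v - 4)(v - 2)(v + 4) vanishes at v ∈ {-4, 2, 4}.
Local minima of P (where P''>0): P(-2)=-304, P(4)=128. Local minima of Q: Q(-4)=-1792, Q(4)=256.
So the global minimum of E is P(-2) + Q(-4) + 5 = -304 − 1792 + 5 = -2091, attained at (-2, -4).

(-2, -4)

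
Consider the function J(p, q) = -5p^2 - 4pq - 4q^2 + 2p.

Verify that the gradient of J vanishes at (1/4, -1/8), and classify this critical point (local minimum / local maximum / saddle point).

local maximum

∇J = (-10p - 4q + 2, -4p - 8q); substituting (1/4, -1/8) gives ∇J = (0, 0), so (1/4, -1/8) is indeed a critical point.
The Hessian of J is constant: H = [[-10, -4], [-4, -8]].
det(H) = (-10)·(-8) − (-4)² = 64.
det(H) > 0 and tr(H) = -18 < 0, so H is negative definite and the point is a local maximum.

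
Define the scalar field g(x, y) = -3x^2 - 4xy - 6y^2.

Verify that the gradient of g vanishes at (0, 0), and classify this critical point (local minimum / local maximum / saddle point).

∇g = (-6x - 4y, -4x - 12y); substituting (0, 0) gives ∇g = (0, 0), so (0, 0) is indeed a critical point.
The Hessian of g is constant: H = [[-6, -4], [-4, -12]].
det(H) = (-6)·(-12) − (-4)² = 56.
det(H) > 0 and tr(H) = -18 < 0, so H is negative definite and the point is a local maximum.

local maximum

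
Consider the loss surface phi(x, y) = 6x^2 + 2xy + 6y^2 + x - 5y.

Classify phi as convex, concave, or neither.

convex

phi is quadratic, so its Hessian is the constant matrix H = [[12, 2], [2, 12]].
det(H) = 140, tr(H) = 24.
det(H) > 0 and tr(H) > 0, so H is positive definite everywhere: convex.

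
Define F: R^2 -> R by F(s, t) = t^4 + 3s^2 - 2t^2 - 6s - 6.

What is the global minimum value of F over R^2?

-10

F(s,t) separates as P(s) + Q(t) − 6, so its minimum is min P + min Q − 6.
P'(s) = 6s - 6 vanishes at s ∈ {1}; Q'(t) = 4t(t - 1)(t + 1) vanishes at t ∈ {-1, 0, 1}.
Local minima of P (where P''>0): P(1)=-3. Local minima of Q: Q(-1)=-1, Q(1)=-1.
So the global minimum of F is P(1) + Q(-1) − 6 = -3 − 1 − 6 = -10, attained at (1, -1).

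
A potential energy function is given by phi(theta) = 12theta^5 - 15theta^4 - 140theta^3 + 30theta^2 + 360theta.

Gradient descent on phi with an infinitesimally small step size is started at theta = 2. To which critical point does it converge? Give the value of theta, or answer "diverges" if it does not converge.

3

phi'(theta) = 60(theta - 3)(theta - 1)(theta + 1)(theta + 2), so phi'(2) = -720.
Gradient descent moves in the -phi' direction, i.e. theta is increasing.
The nearest critical point in that direction is theta = 3, where phi'' = 2400 > 0 (a local minimum). The iterate converges there.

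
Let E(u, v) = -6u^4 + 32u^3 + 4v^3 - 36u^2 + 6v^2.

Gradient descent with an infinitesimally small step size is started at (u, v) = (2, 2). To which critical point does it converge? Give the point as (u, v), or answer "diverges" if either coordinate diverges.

(1, 0)

E is separable, so gradient descent decouples: u follows -∂E/∂u, v follows -∂E/∂v.
∂E/∂u = -24u(u - 3)(u - 1); at u=2 this is 48, so u decreases.
∂E/∂v = 12v(v + 1); at v=2 this is 72, so v decreases.
u converges to its nearest critical value 1 (a local min of the u-part); v converges to 0. The iterate converges to (1, 0).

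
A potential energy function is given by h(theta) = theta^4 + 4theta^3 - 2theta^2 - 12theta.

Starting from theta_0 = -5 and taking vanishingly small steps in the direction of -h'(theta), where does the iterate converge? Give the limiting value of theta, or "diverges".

h'(theta) = 4(theta - 1)(theta + 1)(theta + 3), so h'(-5) = -192.
Gradient descent moves in the -h' direction, i.e. theta is increasing.
The nearest critical point in that direction is theta = -3, where h'' = 32 > 0 (a local minimum). The iterate converges there.

-3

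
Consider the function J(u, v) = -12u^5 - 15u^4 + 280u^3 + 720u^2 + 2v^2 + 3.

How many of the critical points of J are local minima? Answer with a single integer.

2

J separates as a function of u plus a function of v, so ∇J=0 decouples.
∂J/∂u = -60u(u - 4)(u + 2)(u + 3) = 0 at u ∈ {-3, -2, 0, 4}; ∂J/∂v = 4v = 0 at v ∈ {0}.
The Hessian is diagonal: diag(J_uu, J_vv). Second derivatives: J_uu(-3)=1260, J_uu(-2)=-720, J_uu(0)=1440, J_uu(4)=-10080; J_vv(0)=4.
Local minima occur where both diagonal entries positive: (-3, 0), (0, 0). Count: 2.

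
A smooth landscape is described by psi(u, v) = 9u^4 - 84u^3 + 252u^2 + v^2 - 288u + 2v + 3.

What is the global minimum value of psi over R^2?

-190

psi(u,v) separates as P(u) + Q(v) + 3, so its minimum is min P + min Q + 3.
P'(u) = 36(u - 4)(u - 2)(u - 1) vanishes at u ∈ {1, 2, 4}; Q'(v) = 2v + 2 vanishes at v ∈ {-1}.
Local minima of P (where P''>0): P(1)=-111, P(4)=-192. Local minima of Q: Q(-1)=-1.
So the global minimum of psi is P(4) + Q(-1) + 3 = -192 − 1 + 3 = -190, attained at (4, -1).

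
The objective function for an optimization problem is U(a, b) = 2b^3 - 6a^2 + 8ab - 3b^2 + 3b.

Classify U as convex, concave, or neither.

The term 2b^3 is cubic, so the Hessian is not constant.
∂²U/∂b² = 12b - 6, which takes both signs as b varies (negative for sufficiently negative b). A diagonal entry of the Hessian changing sign means the Hessian is neither positive- nor negative-semidefinite on all of R^2.

neither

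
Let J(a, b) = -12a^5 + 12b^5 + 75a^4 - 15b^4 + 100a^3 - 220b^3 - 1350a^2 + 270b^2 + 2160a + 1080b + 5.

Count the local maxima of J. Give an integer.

J separates as a function of a plus a function of b, so ∇J=0 decouples.
∂J/∂a = -60(a - 4)(a - 3)(a - 1)(a + 3) = 0 at a ∈ {-3, 1, 3, 4}; ∂J/∂b = 60(b - 3)(b - 2)(b + 1)(b + 3) = 0 at b ∈ {-3, -1, 2, 3}.
The Hessian is diagonal: diag(J_aa, J_bb). Second derivatives: J_aa(-3)=10080, J_aa(1)=-1440, J_aa(3)=720, J_aa(4)=-1260; J_bb(-3)=-3600, J_bb(-1)=1440, J_bb(2)=-900, J_bb(3)=1440.
Local maxima occur where both diagonal entries negative: (1, -3), (1, 2), (4, -3), (4, 2). Count: 4.

4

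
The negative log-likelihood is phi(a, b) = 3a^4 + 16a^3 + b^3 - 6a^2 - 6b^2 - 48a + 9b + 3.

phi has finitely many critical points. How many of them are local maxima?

1

phi separates as a function of a plus a function of b, so ∇phi=0 decouples.
∂phi/∂a = 12(a - 1)(a + 1)(a + 4) = 0 at a ∈ {-4, -1, 1}; ∂phi/∂b = 3(b - 3)(b - 1) = 0 at b ∈ {1, 3}.
The Hessian is diagonal: diag(phi_aa, phi_bb). Second derivatives: phi_aa(-4)=180, phi_aa(-1)=-72, phi_aa(1)=120; phi_bb(1)=-6, phi_bb(3)=6.
Local maxima occur where both diagonal entries negative: (-1, 1). Count: 1.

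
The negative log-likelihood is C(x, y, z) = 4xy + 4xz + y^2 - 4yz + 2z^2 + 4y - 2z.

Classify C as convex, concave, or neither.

neither

C is quadratic, so its Hessian is the constant matrix H = [[0, 4, 4], [4, 2, -4], [4, -4, 4]].
Leading principal minors: 0, -16, -224.
Neither pattern holds ⇒ H is indefinite ⇒ neither convex nor concave.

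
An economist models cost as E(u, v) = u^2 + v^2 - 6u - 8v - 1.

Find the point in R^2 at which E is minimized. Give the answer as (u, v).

(3, 4)

E(u,v) separates as P(u) + Q(v) − 1, so its minimum is min P + min Q − 1.
P'(u) = 2u - 6 vanishes at u ∈ {3}; Q'(v) = 2v - 8 vanishes at v ∈ {4}.
Local minima of P (where P''>0): P(3)=-9. Local minima of Q: Q(4)=-16.
So the global minimum of E is P(3) + Q(4) − 1 = -9 − 16 − 1 = -26, attained at (3, 4).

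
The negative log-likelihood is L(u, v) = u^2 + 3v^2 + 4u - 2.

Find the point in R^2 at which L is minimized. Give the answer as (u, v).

(-2, 0)

L(u,v) separates as P(u) + Q(v) − 2, so its minimum is min P + min Q − 2.
P'(u) = 2u + 4 vanishes at u ∈ {-2}; Q'(v) = 6v vanishes at v ∈ {0}.
Local minima of P (where P''>0): P(-2)=-4. Local minima of Q: Q(0)=0.
So the global minimum of L is P(-2) + Q(0) − 2 = -4 + 0 − 2 = -6, attained at (-2, 0).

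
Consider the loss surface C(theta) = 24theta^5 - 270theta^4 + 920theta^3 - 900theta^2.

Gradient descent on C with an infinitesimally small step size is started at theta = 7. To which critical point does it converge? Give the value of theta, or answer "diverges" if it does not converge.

C'(theta) = 120theta(theta - 5)(theta - 3)(theta - 1), so C'(7) = 40320.
Gradient descent moves in the -C' direction, i.e. theta is decreasing.
The nearest critical point in that direction is theta = 5, where C'' = 4800 > 0 (a local minimum). The iterate converges there.

5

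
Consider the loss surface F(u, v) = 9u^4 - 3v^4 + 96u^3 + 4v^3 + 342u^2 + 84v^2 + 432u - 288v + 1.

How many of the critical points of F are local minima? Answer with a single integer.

F separates as a function of u plus a function of v, so ∇F=0 decouples.
∂F/∂u = 36(u + 1)(u + 3)(u + 4) = 0 at u ∈ {-4, -3, -1}; ∂F/∂v = -12(v - 3)(v - 2)(v + 4) = 0 at v ∈ {-4, 2, 3}.
The Hessian is diagonal: diag(F_uu, F_vv). Second derivatives: F_uu(-4)=108, F_uu(-3)=-72, F_uu(-1)=216; F_vv(-4)=-504, F_vv(2)=72, F_vv(3)=-84.
Local minima occur where both diagonal entries positive: (-4, 2), (-1, 2). Count: 2.

2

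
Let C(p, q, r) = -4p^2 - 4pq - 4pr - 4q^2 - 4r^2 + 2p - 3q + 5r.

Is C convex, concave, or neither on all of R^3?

C is quadratic, so its Hessian is the constant matrix H = [[-8, -4, -4], [-4, -8, 0], [-4, 0, -8]].
Leading principal minors: -8, 48, -256.
Signs alternate −, +, − ⇒ H ≺ 0 ⇒ concave.

concave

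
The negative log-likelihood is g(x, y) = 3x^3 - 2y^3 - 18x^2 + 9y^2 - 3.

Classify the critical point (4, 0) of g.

The mixed partial ∂²g/∂x∂y is 0, so the Hessian at any point is diag(g_xx, g_yy) = diag(18(x - 2), 6(-2y + 3)).
At (4, 0): H = diag(36, 18).
Both eigenvalues are positive, so H is positive definite: a local minimum.

local minimum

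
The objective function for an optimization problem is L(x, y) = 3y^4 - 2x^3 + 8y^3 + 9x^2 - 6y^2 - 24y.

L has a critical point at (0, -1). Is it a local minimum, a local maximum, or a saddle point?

saddle point

The mixed partial ∂²L/∂x∂y is 0, so the Hessian at any point is diag(L_xx, L_yy) = diag(6(-2x + 3), 12(3y^2 + 4y - 1)).
At (0, -1): H = diag(18, -24).
The eigenvalues have opposite signs, so H is indefinite: a saddle point.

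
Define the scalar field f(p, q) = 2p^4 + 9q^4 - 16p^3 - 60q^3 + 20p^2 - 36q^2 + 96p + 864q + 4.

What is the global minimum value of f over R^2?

-1302

f(p,q) separates as A(p) + B(q) + 4, so its minimum is min A + min B + 4.
A'(p) = 8(p - 4)(p - 3)(p + 1) vanishes at p ∈ {-1, 3, 4}; B'(q) = 36(q - 4)(q - 3)(q + 2) vanishes at q ∈ {-2, 3, 4}.
Local minima of A (where A''>0): A(-1)=-58, A(4)=192. Local minima of B: B(-2)=-1248, B(4)=1344.
So the global minimum of f is A(-1) + B(-2) + 4 = -58 − 1248 + 4 = -1302, attained at (-1, -2).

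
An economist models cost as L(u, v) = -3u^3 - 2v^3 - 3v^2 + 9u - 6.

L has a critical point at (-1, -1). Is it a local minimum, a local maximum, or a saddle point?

local minimum

The mixed partial ∂²L/∂u∂v is 0, so the Hessian at any point is diag(L_uu, L_vv) = diag(-18u, -6(2v + 1)).
At (-1, -1): H = diag(18, 6).
Both eigenvalues are positive, so H is positive definite: a local minimum.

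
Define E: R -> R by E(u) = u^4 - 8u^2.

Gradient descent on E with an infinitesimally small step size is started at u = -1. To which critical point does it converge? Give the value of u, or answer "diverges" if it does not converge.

E'(u) = 4u(u - 2)(u + 2), so E'(-1) = 12.
Gradient descent moves in the -E' direction, i.e. u is decreasing.
The nearest critical point in that direction is u = -2, where E'' = 32 > 0 (a local minimum). The iterate converges there.

-2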